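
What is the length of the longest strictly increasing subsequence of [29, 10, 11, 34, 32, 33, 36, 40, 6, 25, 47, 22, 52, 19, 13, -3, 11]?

Let dp[i] be the longest increasing subsequence ending at position i. Then dp = [1, 1, 2, 3, 3, 4, 5, 6, 1, 3, 7, 3, 8, 3, 3, 1, 2].
The maximum is 8; one witness is 10, 11, 32, 33, 36, 40, 47, 52 at positions 2,3,5,6,7,8,11,13.

8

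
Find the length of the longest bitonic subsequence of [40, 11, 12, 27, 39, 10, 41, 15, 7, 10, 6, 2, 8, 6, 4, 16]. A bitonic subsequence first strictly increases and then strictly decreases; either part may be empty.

One longest bitonic subsequence is 11, 12, 27, 39, 41, 15, 10, 8, 6, 4 (positions 2,3,4,5,7,8,10,13,14,15): it rises to 41 then falls. Length 10 is optimal.

10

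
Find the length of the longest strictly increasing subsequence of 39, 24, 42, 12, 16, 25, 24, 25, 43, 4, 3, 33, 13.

5

One longest increasing subsequence is 12, 16, 24, 25, 43 (positions 4,5,7,8,9), of length 5; no longer one exists.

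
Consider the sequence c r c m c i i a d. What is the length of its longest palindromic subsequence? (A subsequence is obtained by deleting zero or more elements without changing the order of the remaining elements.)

3

One longest palindromic subsequence is cmc (positions 3,4,5); it reads the same forward and backward, and the interval DP gives dp[1][9] = 3.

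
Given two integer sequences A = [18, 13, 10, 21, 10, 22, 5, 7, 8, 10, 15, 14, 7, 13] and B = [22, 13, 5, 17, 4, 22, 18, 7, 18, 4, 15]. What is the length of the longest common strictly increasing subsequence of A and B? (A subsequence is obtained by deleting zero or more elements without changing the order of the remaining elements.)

A longest common strictly increasing subsequence is 5, 7, 15 (length 3); it appears in order in both A and B, and no longer such subsequence exists.

3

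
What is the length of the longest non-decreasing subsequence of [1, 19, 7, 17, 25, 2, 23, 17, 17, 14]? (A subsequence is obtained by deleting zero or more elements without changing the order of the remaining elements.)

Scanning left to right, the best length ending at each element is: 1→1, 19→2, 7→2, 17→3, 25→4, 2→2, 23→4, 17→4, 17→5, 14→3.
So the longest non-decreasing subsequence has length 5, e.g. 1, 7, 17, 17, 17.

5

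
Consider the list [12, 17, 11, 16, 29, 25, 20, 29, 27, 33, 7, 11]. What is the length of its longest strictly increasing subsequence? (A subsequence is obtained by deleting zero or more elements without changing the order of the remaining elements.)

5

Scanning left to right, the best length ending at each element is: 12→1, 17→2, 11→1, 16→2, 29→3, 25→3, 20→3, 29→4, 27→4, 33→5, 7→1, 11→2.
So the longest increasing subsequence has length 5, e.g. 12, 17, 25, 29, 33.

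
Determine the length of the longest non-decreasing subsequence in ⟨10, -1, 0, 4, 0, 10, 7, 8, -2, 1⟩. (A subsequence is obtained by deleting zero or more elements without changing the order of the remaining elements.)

One longest non-decreasing subsequence is -1, 0, 4, 7, 8 (positions 2,3,4,7,8), of length 5; no longer one exists.

5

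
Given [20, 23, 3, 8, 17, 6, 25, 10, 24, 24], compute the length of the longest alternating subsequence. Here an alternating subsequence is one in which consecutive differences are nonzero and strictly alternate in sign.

8

Track the best alternating length ending on an up-step vs a down-step at each position: up/down = 1/1, 2/1, 1/3, 4/3, 4/3, 4/5, 6/1, 6/7, 8/7, 8/7.
The maximum over both is 8; one such subsequence is 20, 23, 3, 8, 6, 25, 10, 24.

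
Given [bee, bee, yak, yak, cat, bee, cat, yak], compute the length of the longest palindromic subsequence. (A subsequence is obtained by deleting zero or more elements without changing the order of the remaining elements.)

One longest palindromic subsequence is yak cat bee cat yak (positions 3,5,6,7,8); it reads the same forward and backward, and the interval DP gives dp[1][8] = 5.

5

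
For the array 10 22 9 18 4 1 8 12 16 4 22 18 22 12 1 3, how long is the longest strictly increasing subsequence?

Let dp[i] be the longest increasing subsequence ending at position i. Then dp = [1, 2, 1, 2, 1, 1, 2, 3, 4, 2, 5, 5, 6, 3, 1, 2].
The maximum is 6; one witness is 4, 8, 12, 16, 18, 22 at positions 5,7,8,9,12,13.

6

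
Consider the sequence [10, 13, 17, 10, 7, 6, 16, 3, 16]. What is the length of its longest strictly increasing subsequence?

3

One longest increasing subsequence is 10, 13, 17 (positions 1,2,3), of length 3; no longer one exists.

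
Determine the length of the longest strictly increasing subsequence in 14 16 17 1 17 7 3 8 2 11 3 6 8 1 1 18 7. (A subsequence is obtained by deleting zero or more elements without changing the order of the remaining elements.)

Let dp[i] be the longest increasing subsequence ending at position i. Then dp = [1, 2, 3, 1, 3, 2, 2, 3, 2, 4, 3, 4, 5, 1, 1, 6, 5].
The maximum is 6; one witness is 1, 2, 3, 6, 8, 18 at positions 4,9,11,12,13,16.

6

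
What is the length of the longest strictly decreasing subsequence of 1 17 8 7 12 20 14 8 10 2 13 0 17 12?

5

One longest decreasing subsequence is 17, 8, 7, 2, 0 (positions 2,3,4,10,12), of length 5; no longer one exists.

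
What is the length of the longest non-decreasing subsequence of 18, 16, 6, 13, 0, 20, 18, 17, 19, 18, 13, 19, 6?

One longest non-decreasing subsequence is 6, 13, 18, 19, 19 (positions 3,4,7,9,12), of length 5; no longer one exists.

5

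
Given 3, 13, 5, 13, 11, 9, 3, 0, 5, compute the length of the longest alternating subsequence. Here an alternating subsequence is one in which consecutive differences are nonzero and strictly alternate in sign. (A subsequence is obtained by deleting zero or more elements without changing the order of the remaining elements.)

6

Track the best alternating length ending on an up-step vs a down-step at each position: up/down = 1/1, 2/1, 2/3, 4/1, 4/5, 4/5, 1/5, 1/5, 6/5.
The maximum over both is 6; one such subsequence is 3, 13, 5, 13, 3, 5.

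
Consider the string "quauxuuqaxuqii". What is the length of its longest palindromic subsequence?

9

One longest palindromic subsequence is quauuuauq (positions 1,2,3,4,6,7,9,11,12); it reads the same forward and backward, and the interval DP gives dp[1][14] = 9.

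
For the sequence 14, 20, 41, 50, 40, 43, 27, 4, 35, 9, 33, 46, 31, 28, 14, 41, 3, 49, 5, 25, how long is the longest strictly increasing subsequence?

Scanning left to right, the best length ending at each element is: 14→1, 20→2, 41→3, 50→4, 40→3, 43→4, 27→3, 4→1, 35→4, 9→2, 33→4, 46→5, 31→4, 28→4, 14→3, 41→5, 3→1, 49→6, 5→2, 25→4.
So the longest increasing subsequence has length 6, e.g. 14, 20, 41, 43, 46, 49.

6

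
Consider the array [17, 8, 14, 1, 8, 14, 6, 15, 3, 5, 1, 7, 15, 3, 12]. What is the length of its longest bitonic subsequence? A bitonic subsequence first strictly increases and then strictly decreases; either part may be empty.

6

One longest bitonic subsequence is 17, 14, 8, 6, 5, 3 (positions 1,3,5,7,10,14): it rises to 17 then falls. Length 6 is optimal.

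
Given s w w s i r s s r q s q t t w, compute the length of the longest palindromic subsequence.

One longest palindromic subsequence is wsrssrsw (positions 2,4,6,7,8,9,11,15); it reads the same forward and backward, and the interval DP gives dp[1][15] = 8.

8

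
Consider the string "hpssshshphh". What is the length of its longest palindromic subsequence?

One longest palindromic subsequence is hpssssph (positions 1,2,3,4,5,7,9,11); it reads the same forward and backward, and the interval DP gives dp[1][11] = 8.

8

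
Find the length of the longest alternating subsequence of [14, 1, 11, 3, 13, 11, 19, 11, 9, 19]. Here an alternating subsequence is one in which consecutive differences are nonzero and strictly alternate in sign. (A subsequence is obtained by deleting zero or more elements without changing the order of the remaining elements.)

Track the best alternating length ending on an up-step vs a down-step at each position: up/down = 1/1, 1/2, 3/2, 3/4, 5/2, 5/6, 7/1, 5/8, 5/8, 9/1.
The maximum over both is 9; one such subsequence is 14, 1, 11, 3, 13, 11, 19, 11, 19.

9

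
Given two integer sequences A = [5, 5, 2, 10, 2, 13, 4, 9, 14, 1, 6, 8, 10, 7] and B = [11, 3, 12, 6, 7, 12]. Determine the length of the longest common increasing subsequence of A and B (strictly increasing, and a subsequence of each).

2

For each value that appears in both, track the longest common increasing run ending there.
The best achievable length is 2; one witness is 6, 7 (A-positions 11,14, B-positions 4,5).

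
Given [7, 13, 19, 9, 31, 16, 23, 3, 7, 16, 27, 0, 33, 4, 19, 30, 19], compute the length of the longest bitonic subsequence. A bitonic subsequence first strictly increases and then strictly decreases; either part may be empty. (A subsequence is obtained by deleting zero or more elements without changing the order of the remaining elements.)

8

Let inc[i] be the LIS ending at i and dec[i] the longest strictly decreasing subsequence starting at i. inc = [1, 2, 3, 2, 4, 3, 4, 1, 2, 3, 5, 1, 6, 2, 4, 6, 4], dec = [3, 4, 4, 3, 4, 3, 3, 2, 2, 2, 2, 1, 3, 1, 1, 2, 1].
max_i inc[i]+dec[i]−1 = 8, with one witness 7, 13, 19, 23, 27, 33, 30, 19.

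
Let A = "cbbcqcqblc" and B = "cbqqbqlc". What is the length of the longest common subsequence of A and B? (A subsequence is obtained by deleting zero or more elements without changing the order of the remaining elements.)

Backtracking the LCS table gives one alignment: c (A1,B1) → b (A3,B2) → q (A5,B3) → q (A7,B4) → b (A8,B5) → l (A9,B7) → c (A10,B8).
So the longest common subsequence has length 7.

7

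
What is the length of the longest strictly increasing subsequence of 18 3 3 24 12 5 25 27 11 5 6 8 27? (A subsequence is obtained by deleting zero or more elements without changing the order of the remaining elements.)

5

Let dp[i] be the longest increasing subsequence ending at position i. Then dp = [1, 1, 1, 2, 2, 2, 3, 4, 3, 2, 3, 4, 5].
The maximum is 5; one witness is 3, 5, 6, 8, 27 at positions 2,6,11,12,13.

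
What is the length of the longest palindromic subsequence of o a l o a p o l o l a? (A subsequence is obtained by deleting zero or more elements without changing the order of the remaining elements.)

7

One longest palindromic subsequence is alolola (positions 2,3,4,8,9,10,11); it reads the same forward and backward, and the interval DP gives dp[1][11] = 7.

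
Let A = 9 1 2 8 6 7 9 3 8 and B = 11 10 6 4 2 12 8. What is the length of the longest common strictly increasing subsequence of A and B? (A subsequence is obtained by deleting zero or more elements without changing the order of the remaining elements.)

2

A longest common strictly increasing subsequence is 2, 8 (length 2); it appears in order in both A and B, and no longer such subsequence exists.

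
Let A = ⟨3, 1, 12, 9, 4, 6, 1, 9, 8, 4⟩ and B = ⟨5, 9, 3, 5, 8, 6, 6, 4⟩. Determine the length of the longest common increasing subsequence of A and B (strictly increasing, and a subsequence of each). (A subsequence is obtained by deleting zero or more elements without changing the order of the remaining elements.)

A longest common strictly increasing subsequence is 3, 8 (length 2); it appears in order in both A and B, and no longer such subsequence exists.

2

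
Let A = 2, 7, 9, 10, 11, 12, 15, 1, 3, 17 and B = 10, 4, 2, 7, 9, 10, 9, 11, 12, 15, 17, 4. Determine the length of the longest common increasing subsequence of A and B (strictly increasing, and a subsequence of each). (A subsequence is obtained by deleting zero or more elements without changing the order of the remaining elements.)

8

A longest common strictly increasing subsequence is 2, 7, 9, 10, 11, 12, 15, 17 (length 8); it appears in order in both A and B, and no longer such subsequence exists.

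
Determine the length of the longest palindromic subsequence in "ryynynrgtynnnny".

One longest palindromic subsequence is ynnnnnny (positions 2,4,6,11,12,13,14,15); it reads the same forward and backward, and the interval DP gives dp[1][15] = 8.

8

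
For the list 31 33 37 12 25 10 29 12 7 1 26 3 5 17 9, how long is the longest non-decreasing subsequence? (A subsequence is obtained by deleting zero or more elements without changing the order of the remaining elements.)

4

Scanning left to right, the best length ending at each element is: 31→1, 33→2, 37→3, 12→1, 25→2, 10→1, 29→3, 12→2, 7→1, 1→1, 26→3, 3→2, 5→3, 17→4, 9→4.
So the longest non-decreasing subsequence has length 4, e.g. 1, 3, 5, 17.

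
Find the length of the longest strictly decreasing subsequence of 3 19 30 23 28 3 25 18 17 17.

One longest decreasing subsequence is 30, 28, 25, 18, 17 (positions 3,5,7,8,9), of length 5; no longer one exists.

5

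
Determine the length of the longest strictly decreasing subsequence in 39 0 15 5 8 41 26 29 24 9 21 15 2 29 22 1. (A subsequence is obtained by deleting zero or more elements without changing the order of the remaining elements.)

Let dp[i] be the longest decreasing subsequence ending at position i. Then dp = [1, 2, 2, 3, 3, 1, 2, 2, 3, 4, 4, 5, 6, 2, 4, 7].
The maximum is 7; one witness is 39, 26, 24, 21, 15, 2, 1 at positions 1,7,9,11,12,13,16.

7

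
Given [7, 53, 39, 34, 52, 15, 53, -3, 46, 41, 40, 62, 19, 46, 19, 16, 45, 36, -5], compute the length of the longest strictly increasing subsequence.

5

Let dp[i] be the longest increasing subsequence ending at position i. Then dp = [1, 2, 2, 2, 3, 2, 4, 1, 3, 3, 3, 5, 3, 4, 3, 3, 4, 4, 1].
The maximum is 5; one witness is 7, 39, 52, 53, 62 at positions 1,3,5,7,12.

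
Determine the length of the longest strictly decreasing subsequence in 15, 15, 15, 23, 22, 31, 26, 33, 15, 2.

Scanning left to right, the best length ending at each element is: 15→1, 15→1, 15→1, 23→1, 22→2, 31→1, 26→2, 33→1, 15→3, 2→4.
So the longest decreasing subsequence has length 4, e.g. 23, 22, 15, 2.

4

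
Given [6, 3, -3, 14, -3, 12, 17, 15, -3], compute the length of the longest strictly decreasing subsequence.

Scanning left to right, the best length ending at each element is: 6→1, 3→2, -3→3, 14→1, -3→3, 12→2, 17→1, 15→2, -3→3.
So the longest decreasing subsequence has length 3, e.g. 6, 3, -3.

3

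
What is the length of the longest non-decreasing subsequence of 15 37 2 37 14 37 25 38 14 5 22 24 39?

6

Scanning left to right, the best length ending at each element is: 15→1, 37→2, 2→1, 37→3, 14→2, 37→4, 25→3, 38→5, 14→3, 5→2, 22→4, 24→5, 39→6.
So the longest non-decreasing subsequence has length 6, e.g. 15, 37, 37, 37, 38, 39.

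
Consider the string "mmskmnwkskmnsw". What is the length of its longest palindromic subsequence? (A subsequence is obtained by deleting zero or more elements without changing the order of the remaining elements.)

7

One longest palindromic subsequence is snkskns (positions 3,6,8,9,10,12,13); it reads the same forward and backward, and the interval DP gives dp[1][14] = 7.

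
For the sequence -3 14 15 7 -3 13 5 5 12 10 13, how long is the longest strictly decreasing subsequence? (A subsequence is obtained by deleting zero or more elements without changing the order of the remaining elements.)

4

Scanning left to right, the best length ending at each element is: -3→1, 14→1, 15→1, 7→2, -3→3, 13→2, 5→3, 5→3, 12→3, 10→4, 13→2.
So the longest decreasing subsequence has length 4, e.g. 14, 13, 12, 10.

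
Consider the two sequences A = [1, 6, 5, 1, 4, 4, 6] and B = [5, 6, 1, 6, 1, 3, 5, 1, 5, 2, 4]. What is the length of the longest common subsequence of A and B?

A longest common subsequence is 1, 6, 5, 1, 4 (length 5); the LCS DP confirms no longer common subsequence exists.

5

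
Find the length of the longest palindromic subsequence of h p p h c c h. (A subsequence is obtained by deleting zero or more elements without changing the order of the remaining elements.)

One longest palindromic subsequence is hcch (positions 1,5,6,7); it reads the same forward and backward, and the interval DP gives dp[1][7] = 4.

4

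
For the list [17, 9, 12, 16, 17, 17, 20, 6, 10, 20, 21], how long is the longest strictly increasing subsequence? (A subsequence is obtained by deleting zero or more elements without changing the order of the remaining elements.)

6

Let dp[i] be the longest increasing subsequence ending at position i. Then dp = [1, 1, 2, 3, 4, 4, 5, 1, 2, 5, 6].
The maximum is 6; one witness is 9, 12, 16, 17, 20, 21 at positions 2,3,4,5,7,11.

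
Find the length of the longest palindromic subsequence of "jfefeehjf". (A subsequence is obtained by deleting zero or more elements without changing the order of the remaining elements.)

5

Using dp[i][j] = 2 + dp[i+1][j−1] if the ends match, else max(dp[i+1][j], dp[i][j−1]):
dp[1][9] = 5. A witness is feeef at positions 2,3,5,6,9.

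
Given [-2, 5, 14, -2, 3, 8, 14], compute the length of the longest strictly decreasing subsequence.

2

Let dp[i] be the longest decreasing subsequence ending at position i. Then dp = [1, 1, 1, 2, 2, 2, 1].
The maximum is 2; one witness is 5, -2 at positions 2,4.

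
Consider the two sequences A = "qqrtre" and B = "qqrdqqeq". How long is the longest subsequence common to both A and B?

Backtracking the LCS table gives one alignment: q (A1,B1) → q (A2,B2) → r (A3,B3) → e (A6,B7).
So the longest common subsequence has length 4.

4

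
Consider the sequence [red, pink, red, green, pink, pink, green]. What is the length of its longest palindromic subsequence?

4

One longest palindromic subsequence is green pink pink green (positions 4,5,6,7); it reads the same forward and backward, and the interval DP gives dp[1][7] = 4.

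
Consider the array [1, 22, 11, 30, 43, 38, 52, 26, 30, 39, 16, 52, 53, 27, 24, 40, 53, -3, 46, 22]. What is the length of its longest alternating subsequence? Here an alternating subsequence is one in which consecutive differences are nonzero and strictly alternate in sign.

15

A longest alternating subsequence is 1, 22, 11, 43, 38, 52, 26, 30, 16, 52, 27, 40, -3, 46, 22 (positions 1,2,3,5,6,7,8,9,11,12,14,16,18,19,20); its 14 consecutive differences strictly alternate in sign, and length 15 is optimal.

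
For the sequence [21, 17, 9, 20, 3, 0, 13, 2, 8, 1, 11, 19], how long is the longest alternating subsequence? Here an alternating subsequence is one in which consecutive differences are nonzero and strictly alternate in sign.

A longest alternating subsequence is 21, 17, 20, 3, 13, 2, 8, 1, 11 (positions 1,2,4,5,7,8,9,10,11); its 8 consecutive differences strictly alternate in sign, and length 9 is optimal.

9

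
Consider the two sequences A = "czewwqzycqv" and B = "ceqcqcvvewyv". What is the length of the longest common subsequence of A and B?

Backtracking the LCS table gives one alignment: c (A1,B1) → e (A3,B2) → q (A6,B3) → c (A9,B4) → q (A10,B5) → v (A11,B12).
So the longest common subsequence has length 6.

6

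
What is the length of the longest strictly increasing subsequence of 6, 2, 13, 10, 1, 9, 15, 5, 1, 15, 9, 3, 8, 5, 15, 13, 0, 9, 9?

Let dp[i] be the longest increasing subsequence ending at position i. Then dp = [1, 1, 2, 2, 1, 2, 3, 2, 1, 3, 3, 2, 3, 3, 4, 4, 1, 4, 4].
The maximum is 4; one witness is 2, 5, 9, 15 at positions 2,8,11,15.

4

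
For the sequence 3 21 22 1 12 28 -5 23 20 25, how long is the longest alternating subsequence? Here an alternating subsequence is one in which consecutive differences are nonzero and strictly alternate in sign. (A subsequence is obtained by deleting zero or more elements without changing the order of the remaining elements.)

Track the best alternating length ending on an up-step vs a down-step at each position: up/down = 1/1, 2/1, 2/1, 1/3, 4/3, 4/1, 1/5, 6/5, 6/7, 8/5.
The maximum over both is 8; one such subsequence is 3, 21, 1, 12, -5, 23, 20, 25.

8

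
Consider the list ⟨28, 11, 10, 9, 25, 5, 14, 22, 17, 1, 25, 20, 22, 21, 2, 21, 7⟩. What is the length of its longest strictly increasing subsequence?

5

Let dp[i] be the longest increasing subsequence ending at position i. Then dp = [1, 1, 1, 1, 2, 1, 2, 3, 3, 1, 4, 4, 5, 5, 2, 5, 3].
The maximum is 5; one witness is 11, 14, 17, 20, 22 at positions 2,7,9,12,13.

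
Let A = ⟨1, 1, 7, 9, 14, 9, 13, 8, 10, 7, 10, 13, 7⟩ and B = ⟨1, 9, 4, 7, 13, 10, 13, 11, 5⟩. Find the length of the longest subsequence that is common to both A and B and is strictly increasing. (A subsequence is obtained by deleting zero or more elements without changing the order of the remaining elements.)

A longest common strictly increasing subsequence is 1, 9, 10, 13 (length 4); it appears in order in both A and B, and no longer such subsequence exists.

4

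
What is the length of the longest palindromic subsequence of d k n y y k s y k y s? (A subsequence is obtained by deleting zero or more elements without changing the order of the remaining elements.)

One longest palindromic subsequence is sykys (positions 7,8,9,10,11); it reads the same forward and backward, and the interval DP gives dp[1][11] = 5.

5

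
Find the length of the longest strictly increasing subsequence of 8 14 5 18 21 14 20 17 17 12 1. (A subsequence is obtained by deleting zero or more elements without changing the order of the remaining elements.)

4

One longest increasing subsequence is 8, 14, 18, 21 (positions 1,2,4,5), of length 4; no longer one exists.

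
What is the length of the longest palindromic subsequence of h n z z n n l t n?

4

One longest palindromic subsequence is nnnn (positions 2,5,6,9); it reads the same forward and backward, and the interval DP gives dp[1][9] = 4.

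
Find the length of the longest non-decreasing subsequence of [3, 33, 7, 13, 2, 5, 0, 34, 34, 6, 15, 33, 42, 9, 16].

Scanning left to right, the best length ending at each element is: 3→1, 33→2, 7→2, 13→3, 2→1, 5→2, 0→1, 34→4, 34→5, 6→3, 15→4, 33→5, 42→6, 9→4, 16→5.
So the longest non-decreasing subsequence has length 6, e.g. 3, 7, 13, 34, 34, 42.

6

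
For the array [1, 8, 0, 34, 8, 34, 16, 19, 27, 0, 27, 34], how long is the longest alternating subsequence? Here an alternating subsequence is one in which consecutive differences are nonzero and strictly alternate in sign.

Track the best alternating length ending on an up-step vs a down-step at each position: up/down = 1/1, 2/1, 1/3, 4/1, 4/5, 6/1, 6/7, 8/7, 8/7, 1/9, 10/7, 10/1.
The maximum over both is 10; one such subsequence is 1, 8, 0, 34, 8, 34, 16, 19, 0, 27.

10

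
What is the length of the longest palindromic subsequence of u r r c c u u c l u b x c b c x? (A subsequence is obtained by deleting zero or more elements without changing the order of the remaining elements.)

Using dp[i][j] = 2 + dp[i+1][j−1] if the ends match, else max(dp[i+1][j], dp[i][j−1]):
dp[1][16] = 7. A witness is cculucc at positions 4,5,7,9,10,13,15.

7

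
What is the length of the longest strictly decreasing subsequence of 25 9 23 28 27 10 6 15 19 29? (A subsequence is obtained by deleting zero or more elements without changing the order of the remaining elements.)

One longest decreasing subsequence is 25, 23, 10, 6 (positions 1,3,6,7), of length 4; no longer one exists.

4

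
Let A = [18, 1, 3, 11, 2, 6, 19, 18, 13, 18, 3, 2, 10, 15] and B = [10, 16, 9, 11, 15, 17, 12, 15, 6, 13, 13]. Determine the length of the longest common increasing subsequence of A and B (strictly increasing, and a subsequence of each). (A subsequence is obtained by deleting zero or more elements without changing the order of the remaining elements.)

A longest common strictly increasing subsequence is 10, 15 (length 2); it appears in order in both A and B, and no longer such subsequence exists.

2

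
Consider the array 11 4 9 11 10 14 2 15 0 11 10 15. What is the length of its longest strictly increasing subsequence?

Let dp[i] be the longest increasing subsequence ending at position i. Then dp = [1, 1, 2, 3, 3, 4, 1, 5, 1, 4, 3, 5].
The maximum is 5; one witness is 4, 9, 11, 14, 15 at positions 2,3,4,6,8.

5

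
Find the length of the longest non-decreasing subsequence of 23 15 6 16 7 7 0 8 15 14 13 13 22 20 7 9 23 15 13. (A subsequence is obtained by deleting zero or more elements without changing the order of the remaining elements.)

8

Scanning left to right, the best length ending at each element is: 23→1, 15→1, 6→1, 16→2, 7→2, 7→3, 0→1, 8→4, 15→5, 14→5, 13→5, 13→6, 22→7, 20→7, 7→4, 9→5, 23→8, 15→7, 13→7.
So the longest non-decreasing subsequence has length 8, e.g. 6, 7, 7, 8, 13, 13, 22, 23.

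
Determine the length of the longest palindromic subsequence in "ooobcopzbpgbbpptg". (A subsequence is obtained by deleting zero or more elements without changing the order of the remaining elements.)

6

One longest palindromic subsequence is ppbbpp (positions 7,10,12,13,14,15); it reads the same forward and backward, and the interval DP gives dp[1][17] = 6.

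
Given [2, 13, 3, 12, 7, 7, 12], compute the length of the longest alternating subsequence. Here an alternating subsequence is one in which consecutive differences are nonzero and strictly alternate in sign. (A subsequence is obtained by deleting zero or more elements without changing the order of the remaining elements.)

A longest alternating subsequence is 2, 13, 3, 12, 7, 12 (positions 1,2,3,4,5,7); its 5 consecutive differences strictly alternate in sign, and length 6 is optimal.

6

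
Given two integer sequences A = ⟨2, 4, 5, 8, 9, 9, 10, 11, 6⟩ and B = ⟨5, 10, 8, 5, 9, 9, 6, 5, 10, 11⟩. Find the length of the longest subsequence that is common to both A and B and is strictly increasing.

A longest common strictly increasing subsequence is 5, 8, 9, 10, 11 (length 5); it appears in order in both A and B, and no longer such subsequence exists.

5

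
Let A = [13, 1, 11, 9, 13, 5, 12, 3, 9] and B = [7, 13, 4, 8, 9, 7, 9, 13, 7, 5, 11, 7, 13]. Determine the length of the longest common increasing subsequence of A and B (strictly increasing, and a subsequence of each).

2

For each value that appears in both, track the longest common increasing run ending there.
The best achievable length is 2; one witness is 9, 13 (A-positions 4,5, B-positions 5,8).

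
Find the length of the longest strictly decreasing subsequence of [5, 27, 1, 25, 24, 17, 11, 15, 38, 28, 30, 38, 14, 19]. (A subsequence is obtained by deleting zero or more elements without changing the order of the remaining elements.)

6

Let dp[i] be the longest decreasing subsequence ending at position i. Then dp = [1, 1, 2, 2, 3, 4, 5, 5, 1, 2, 2, 1, 6, 4].
The maximum is 6; one witness is 27, 25, 24, 17, 15, 14 at positions 2,4,5,6,8,13.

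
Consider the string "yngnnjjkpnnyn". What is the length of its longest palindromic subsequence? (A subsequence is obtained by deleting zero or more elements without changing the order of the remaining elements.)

8

One longest palindromic subsequence is nnnjjnnn (positions 2,4,5,6,7,10,11,13); it reads the same forward and backward, and the interval DP gives dp[1][13] = 8.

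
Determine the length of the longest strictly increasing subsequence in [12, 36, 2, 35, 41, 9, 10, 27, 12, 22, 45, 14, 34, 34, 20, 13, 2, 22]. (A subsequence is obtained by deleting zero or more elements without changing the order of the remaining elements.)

7

Scanning left to right, the best length ending at each element is: 12→1, 36→2, 2→1, 35→2, 41→3, 9→2, 10→3, 27→4, 12→4, 22→5, 45→6, 14→5, 34→6, 34→6, 20→6, 13→5, 2→1, 22→7.
So the longest increasing subsequence has length 7, e.g. 2, 9, 10, 12, 14, 20, 22.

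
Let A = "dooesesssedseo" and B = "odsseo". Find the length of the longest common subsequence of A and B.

Backtracking the LCS table gives one alignment: d (A1,B2) → s (A9,B3) → s (A12,B4) → e (A13,B5) → o (A14,B6).
So the longest common subsequence has length 5.

5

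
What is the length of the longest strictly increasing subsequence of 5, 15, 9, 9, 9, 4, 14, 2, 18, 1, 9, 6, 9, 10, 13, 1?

One longest increasing subsequence is 5, 6, 9, 10, 13 (positions 1,12,13,14,15), of length 5; no longer one exists.

5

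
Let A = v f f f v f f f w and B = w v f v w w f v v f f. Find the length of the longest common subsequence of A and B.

6

Backtracking the LCS table gives one alignment: v (A1,B2) → f (A2,B3) → f (A3,B7) → v (A5,B9) → f (A7,B10) → f (A8,B11).
So the longest common subsequence has length 6.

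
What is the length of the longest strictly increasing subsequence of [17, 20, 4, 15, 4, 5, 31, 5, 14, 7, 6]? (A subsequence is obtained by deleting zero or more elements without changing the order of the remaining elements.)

One longest increasing subsequence is 17, 20, 31 (positions 1,2,7), of length 3; no longer one exists.

3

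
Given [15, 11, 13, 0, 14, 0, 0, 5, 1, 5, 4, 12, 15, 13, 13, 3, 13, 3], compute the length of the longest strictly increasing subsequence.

One longest increasing subsequence is 0, 1, 5, 12, 15 (positions 4,9,10,12,13), of length 5; no longer one exists.

5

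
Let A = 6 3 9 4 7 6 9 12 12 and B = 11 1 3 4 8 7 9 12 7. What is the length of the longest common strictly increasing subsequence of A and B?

A longest common strictly increasing subsequence is 3, 4, 7, 9, 12 (length 5); it appears in order in both A and B, and no longer such subsequence exists.

5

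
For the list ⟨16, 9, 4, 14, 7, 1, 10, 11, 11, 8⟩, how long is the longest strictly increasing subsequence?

4

Let dp[i] be the longest increasing subsequence ending at position i. Then dp = [1, 1, 1, 2, 2, 1, 3, 4, 4, 3].
The maximum is 4; one witness is 4, 7, 10, 11 at positions 3,5,7,8.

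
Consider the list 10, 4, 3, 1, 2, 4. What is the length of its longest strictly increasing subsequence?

Let dp[i] be the longest increasing subsequence ending at position i. Then dp = [1, 1, 1, 1, 2, 3].
The maximum is 3; one witness is 1, 2, 4 at positions 4,5,6.

3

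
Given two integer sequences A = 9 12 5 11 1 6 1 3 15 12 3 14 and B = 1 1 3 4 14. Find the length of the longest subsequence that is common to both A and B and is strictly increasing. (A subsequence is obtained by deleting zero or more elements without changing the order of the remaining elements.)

3

A longest common strictly increasing subsequence is 1, 3, 14 (length 3); it appears in order in both A and B, and no longer such subsequence exists.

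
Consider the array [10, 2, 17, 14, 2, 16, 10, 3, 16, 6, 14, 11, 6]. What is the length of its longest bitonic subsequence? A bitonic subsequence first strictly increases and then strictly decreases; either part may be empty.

Let inc[i] be the LIS ending at i and dec[i] the longest strictly decreasing subsequence starting at i. inc = [1, 1, 2, 2, 1, 3, 2, 2, 3, 3, 4, 4, 3], dec = [2, 1, 5, 3, 1, 4, 2, 1, 4, 1, 3, 2, 1].
max_i inc[i]+dec[i]−1 = 6, with one witness 10, 17, 16, 14, 11, 6.

6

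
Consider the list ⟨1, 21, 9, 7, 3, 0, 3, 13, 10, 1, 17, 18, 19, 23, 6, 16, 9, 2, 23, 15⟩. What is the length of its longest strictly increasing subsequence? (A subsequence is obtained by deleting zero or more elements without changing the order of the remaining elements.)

Let dp[i] be the longest increasing subsequence ending at position i. Then dp = [1, 2, 2, 2, 2, 1, 2, 3, 3, 2, 4, 5, 6, 7, 3, 4, 4, 3, 7, 5].
The maximum is 7; one witness is 1, 9, 13, 17, 18, 19, 23 at positions 1,3,8,11,12,13,14.

7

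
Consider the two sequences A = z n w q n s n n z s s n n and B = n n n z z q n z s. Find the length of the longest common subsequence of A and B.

6

Backtracking the LCS table gives one alignment: n (A2,B1) → n (A5,B2) → n (A7,B3) → n (A8,B7) → z (A9,B8) → s (A11,B9).
So the longest common subsequence has length 6.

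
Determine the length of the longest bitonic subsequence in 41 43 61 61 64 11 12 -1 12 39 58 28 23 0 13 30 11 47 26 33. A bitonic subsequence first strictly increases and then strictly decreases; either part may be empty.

9

One longest bitonic subsequence is 41, 43, 61, 64, 58, 28, 23, 13, 11 (positions 1,2,3,5,11,12,13,15,17): it rises to 64 then falls. Length 9 is optimal.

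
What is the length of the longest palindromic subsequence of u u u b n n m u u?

Using dp[i][j] = 2 + dp[i+1][j−1] if the ends match, else max(dp[i+1][j], dp[i][j−1]):
dp[1][9] = 6. A witness is uunnuu at positions 1,2,5,6,8,9.

6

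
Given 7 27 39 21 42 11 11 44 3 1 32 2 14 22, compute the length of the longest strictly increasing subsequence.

Scanning left to right, the best length ending at each element is: 7→1, 27→2, 39→3, 21→2, 42→4, 11→2, 11→2, 44→5, 3→1, 1→1, 32→3, 2→2, 14→3, 22→4.
So the longest increasing subsequence has length 5, e.g. 7, 27, 39, 42, 44.

5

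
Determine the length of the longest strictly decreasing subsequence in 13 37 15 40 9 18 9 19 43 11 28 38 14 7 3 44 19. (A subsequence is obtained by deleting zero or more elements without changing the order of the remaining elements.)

Scanning left to right, the best length ending at each element is: 13→1, 37→1, 15→2, 40→1, 9→3, 18→2, 9→3, 19→2, 43→1, 11→3, 28→2, 38→2, 14→3, 7→4, 3→5, 44→1, 19→3.
So the longest decreasing subsequence has length 5, e.g. 37, 15, 9, 7, 3.

5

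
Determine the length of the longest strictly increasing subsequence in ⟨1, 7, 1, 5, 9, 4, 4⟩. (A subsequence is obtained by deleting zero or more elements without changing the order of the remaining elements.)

Let dp[i] be the longest increasing subsequence ending at position i. Then dp = [1, 2, 1, 2, 3, 2, 2].
The maximum is 3; one witness is 1, 7, 9 at positions 1,2,5.

3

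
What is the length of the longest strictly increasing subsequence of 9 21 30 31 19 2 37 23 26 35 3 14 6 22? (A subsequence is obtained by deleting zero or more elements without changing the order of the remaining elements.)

5

Let dp[i] be the longest increasing subsequence ending at position i. Then dp = [1, 2, 3, 4, 2, 1, 5, 3, 4, 5, 2, 3, 3, 4].
The maximum is 5; one witness is 9, 21, 30, 31, 37 at positions 1,2,3,4,7.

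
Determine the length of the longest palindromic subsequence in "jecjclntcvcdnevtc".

One longest palindromic subsequence is ctvevtc (positions 3,8,10,14,15,16,17); it reads the same forward and backward, and the interval DP gives dp[1][17] = 7.

7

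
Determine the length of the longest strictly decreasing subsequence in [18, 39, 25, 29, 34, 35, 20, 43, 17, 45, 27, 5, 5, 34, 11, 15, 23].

Let dp[i] be the longest decreasing subsequence ending at position i. Then dp = [1, 1, 2, 2, 2, 2, 3, 1, 4, 1, 3, 5, 5, 3, 5, 5, 4].
The maximum is 5; one witness is 39, 25, 20, 17, 5 at positions 2,3,7,9,12.

5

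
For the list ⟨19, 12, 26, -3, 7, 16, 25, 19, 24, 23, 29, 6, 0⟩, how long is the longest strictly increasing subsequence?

Let dp[i] be the longest increasing subsequence ending at position i. Then dp = [1, 1, 2, 1, 2, 3, 4, 4, 5, 5, 6, 2, 2].
The maximum is 6; one witness is -3, 7, 16, 19, 24, 29 at positions 4,5,6,8,9,11.

6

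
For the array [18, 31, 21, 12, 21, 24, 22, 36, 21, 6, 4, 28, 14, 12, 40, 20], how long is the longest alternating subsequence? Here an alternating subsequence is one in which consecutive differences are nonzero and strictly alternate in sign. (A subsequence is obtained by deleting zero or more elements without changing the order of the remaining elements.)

Track the best alternating length ending on an up-step vs a down-step at each position: up/down = 1/1, 2/1, 2/3, 1/3, 4/3, 4/3, 4/5, 6/1, 4/7, 1/7, 1/7, 8/7, 8/9, 8/9, 10/1, 10/11.
The maximum over both is 11; one such subsequence is 18, 31, 21, 24, 22, 36, 21, 28, 14, 40, 20.

11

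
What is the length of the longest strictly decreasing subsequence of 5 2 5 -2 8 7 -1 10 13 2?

3

Let dp[i] be the longest decreasing subsequence ending at position i. Then dp = [1, 2, 1, 3, 1, 2, 3, 1, 1, 3].
The maximum is 3; one witness is 5, 2, -2 at positions 1,2,4.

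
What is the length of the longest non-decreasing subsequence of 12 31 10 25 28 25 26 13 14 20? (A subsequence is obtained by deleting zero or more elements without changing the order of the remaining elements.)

4

Scanning left to right, the best length ending at each element is: 12→1, 31→2, 10→1, 25→2, 28→3, 25→3, 26→4, 13→2, 14→3, 20→4.
So the longest non-decreasing subsequence has length 4, e.g. 12, 25, 25, 26.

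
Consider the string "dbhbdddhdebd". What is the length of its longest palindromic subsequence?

9

One longest palindromic subsequence is dbhdddhbd (positions 1,2,3,5,6,7,8,11,12); it reads the same forward and backward, and the interval DP gives dp[1][12] = 9.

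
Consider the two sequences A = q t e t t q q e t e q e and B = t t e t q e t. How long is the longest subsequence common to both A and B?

A longest common subsequence is tetqet (length 6); the LCS DP confirms no longer common subsequence exists.

6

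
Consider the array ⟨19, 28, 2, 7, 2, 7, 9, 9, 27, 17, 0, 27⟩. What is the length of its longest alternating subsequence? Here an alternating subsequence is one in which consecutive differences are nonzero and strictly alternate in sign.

8

A longest alternating subsequence is 19, 28, 2, 7, 2, 27, 17, 27 (positions 1,2,3,4,5,9,10,12); its 7 consecutive differences strictly alternate in sign, and length 8 is optimal.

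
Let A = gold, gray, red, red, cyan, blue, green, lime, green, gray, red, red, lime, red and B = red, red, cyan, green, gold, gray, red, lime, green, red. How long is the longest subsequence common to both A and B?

Backtracking the LCS table gives one alignment: red (A3,B1) → red (A4,B2) → cyan (A5,B3) → green (A7,B4) → gray (A10,B6) → red (A12,B7) → lime (A13,B8) → red (A14,B10).
So the longest common subsequence has length 8.

8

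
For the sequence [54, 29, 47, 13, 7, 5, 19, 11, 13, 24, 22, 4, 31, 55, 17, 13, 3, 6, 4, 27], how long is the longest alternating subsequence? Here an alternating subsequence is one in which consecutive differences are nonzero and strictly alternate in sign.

13

Track the best alternating length ending on an up-step vs a down-step at each position: up/down = 1/1, 1/2, 3/2, 1/4, 1/4, 1/4, 5/4, 5/6, 7/6, 7/4, 7/8, 1/8, 9/4, 9/1, 9/10, 9/10, 1/10, 11/10, 11/12, 13/10.
The maximum over both is 13; one such subsequence is 54, 29, 47, 13, 19, 11, 24, 22, 31, 3, 6, 4, 27.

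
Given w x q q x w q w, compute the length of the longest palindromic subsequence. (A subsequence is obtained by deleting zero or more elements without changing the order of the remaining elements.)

One longest palindromic subsequence is wxqqxw (positions 1,2,3,4,5,8); it reads the same forward and backward, and the interval DP gives dp[1][8] = 6.

6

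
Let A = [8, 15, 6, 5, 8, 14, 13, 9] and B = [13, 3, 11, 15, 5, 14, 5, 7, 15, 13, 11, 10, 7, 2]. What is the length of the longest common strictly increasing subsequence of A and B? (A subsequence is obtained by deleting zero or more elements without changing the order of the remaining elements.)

2

For each value that appears in both, track the longest common increasing run ending there.
The best achievable length is 2; one witness is 5, 14 (A-positions 4,6, B-positions 5,6).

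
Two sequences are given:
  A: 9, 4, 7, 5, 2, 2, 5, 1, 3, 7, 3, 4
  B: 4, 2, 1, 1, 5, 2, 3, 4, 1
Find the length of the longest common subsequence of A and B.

5

Backtracking the LCS table gives one alignment: 4 (A2,B1) → 5 (A4,B5) → 2 (A6,B6) → 3 (A11,B7) → 4 (A12,B8).
So the longest common subsequence has length 5.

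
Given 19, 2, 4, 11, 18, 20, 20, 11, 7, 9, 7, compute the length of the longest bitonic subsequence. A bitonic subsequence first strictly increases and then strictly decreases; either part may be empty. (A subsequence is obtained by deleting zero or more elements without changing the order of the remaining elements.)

8

Let inc[i] be the LIS ending at i and dec[i] the longest strictly decreasing subsequence starting at i. inc = [1, 1, 2, 3, 4, 5, 5, 3, 3, 4, 3], dec = [5, 1, 1, 3, 4, 4, 4, 3, 1, 2, 1].
max_i inc[i]+dec[i]−1 = 8, with one witness 2, 4, 11, 18, 20, 11, 9, 7.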